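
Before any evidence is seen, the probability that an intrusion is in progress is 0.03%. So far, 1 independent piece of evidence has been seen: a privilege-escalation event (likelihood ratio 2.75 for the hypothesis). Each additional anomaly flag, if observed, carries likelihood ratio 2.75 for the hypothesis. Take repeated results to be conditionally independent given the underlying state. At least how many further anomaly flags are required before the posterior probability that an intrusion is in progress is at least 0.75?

Prior odds = 0.0003/0.9997 = 3/9997.
Bayes factor of the evidence already in hand = 2.75.
Odds after that evidence = (3/9997) × 2.75 = 33/39988.
Target odds = 0.75/0.25 = 3.
Need 2.75ⁿ ≥ 3 ÷ (33/39988) = 39988/11.
2.75⁸ = 214358881/65536 falls short of 39988/11 but 2.75⁹ ≈8994.86 reaches it, so n = 9.

9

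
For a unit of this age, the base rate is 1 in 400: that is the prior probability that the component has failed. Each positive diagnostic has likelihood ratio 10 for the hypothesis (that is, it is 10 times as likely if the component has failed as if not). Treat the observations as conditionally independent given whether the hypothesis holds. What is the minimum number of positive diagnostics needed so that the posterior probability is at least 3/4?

4

Prior odds = 0.0025/0.9975 = 1/399.
Likelihood ratio per positive diagnostic = 10.
Target odds: 0.75 ÷ 0.25 = 3.
Need (1/399) × 10ⁿ ≥ 3, i.e. 10ⁿ ≥ 1197.
10³ = 1000 falls short of 1197 but 10⁴ = 10000 reaches it, so n = 4.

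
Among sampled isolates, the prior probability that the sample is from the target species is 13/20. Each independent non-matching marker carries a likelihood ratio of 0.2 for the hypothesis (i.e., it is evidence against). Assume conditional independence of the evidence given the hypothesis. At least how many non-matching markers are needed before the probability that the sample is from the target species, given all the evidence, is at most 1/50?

Prior odds: 0.65 ÷ 0.35 = 13/7.
Likelihood ratio per non-matching marker = 0.2.
Target odds: 0.02 ÷ 0.98 = 1/49.
Need (13/7) × 0.2ⁿ ≤ 1/49, i.e. 0.2ⁿ ≤ 1/91.
0.2² = 0.04 is still above 1/91 but 0.2³ = 0.008 is at or below it, so n = 3.

3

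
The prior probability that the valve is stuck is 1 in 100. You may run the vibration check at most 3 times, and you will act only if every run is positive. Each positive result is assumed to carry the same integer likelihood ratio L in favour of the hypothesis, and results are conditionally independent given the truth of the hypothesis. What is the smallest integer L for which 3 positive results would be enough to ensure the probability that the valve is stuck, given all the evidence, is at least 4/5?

8

Prior odds = 0.01/0.99 = 1/99.
Target odds = 0.8/0.2 = 4.
Need L³ ≥ 4 ÷ (1/99) = 396.
7³ = 343 < 396 ≤ 512 = 8³, so L = 8.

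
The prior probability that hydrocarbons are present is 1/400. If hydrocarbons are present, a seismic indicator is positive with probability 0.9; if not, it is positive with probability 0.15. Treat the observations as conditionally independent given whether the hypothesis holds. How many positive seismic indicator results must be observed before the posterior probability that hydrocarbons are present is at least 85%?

Prior odds = 0.0025/0.9975 = 1/399.
Likelihood ratio of a positive = 0.9/0.15 = 6.
Target odds: 0.85 ÷ 0.15 = 17/3.
Need (1/399) × 6ⁿ ≥ 17/3, i.e. 6ⁿ ≥ 2261.
6⁴ = 1296 falls short of 2261 but 6⁵ = 7776 reaches it, so n = 5.

5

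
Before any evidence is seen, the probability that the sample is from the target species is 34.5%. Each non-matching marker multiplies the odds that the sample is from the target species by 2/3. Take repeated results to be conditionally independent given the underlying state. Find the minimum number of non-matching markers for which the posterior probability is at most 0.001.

16

Prior odds: 0.345 ÷ 0.655 = 69/131.
Likelihood ratio per non-matching marker = 2/3.
Target odds: 0.001 ÷ 0.999 = 1/999.
Require (2/3)ⁿ ≤ 1/999 ÷ (69/131) = 131/68931.
(2/3)¹⁵ = 32768/14348907 is still above 131/68931 but (2/3)¹⁶ = 65536/43046721 is at or below it, so n = 16.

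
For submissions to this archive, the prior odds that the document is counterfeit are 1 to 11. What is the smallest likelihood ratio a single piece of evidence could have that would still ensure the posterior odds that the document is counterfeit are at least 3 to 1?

33

Prior odds = 1/11.
Target odds = 3.
Required Bayes factor = 3 ÷ (1/11) = 33.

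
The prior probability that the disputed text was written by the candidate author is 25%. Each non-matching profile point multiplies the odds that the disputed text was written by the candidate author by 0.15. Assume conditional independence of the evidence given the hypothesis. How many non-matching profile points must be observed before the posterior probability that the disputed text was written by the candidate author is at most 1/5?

1

Prior odds: 0.25 ÷ 0.75 = 1/3.
Likelihood ratio per non-matching profile point = 0.15.
Target posterior odds = 0.2/0.8 = 0.25.
Need (1/3) × 0.15ⁿ ≤ 0.25, i.e. 0.15ⁿ ≤ 0.75.
0.15¹ = 0.15, which is already at or below the required 0.75; so n = 1.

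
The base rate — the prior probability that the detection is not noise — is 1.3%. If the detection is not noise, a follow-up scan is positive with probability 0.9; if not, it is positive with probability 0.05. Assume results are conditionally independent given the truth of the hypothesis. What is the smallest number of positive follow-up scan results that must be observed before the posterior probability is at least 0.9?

Prior odds: 0.013 ÷ 0.987 = 13/987.
Likelihood ratio of a positive = 0.9/0.05 = 18.
Target posterior odds = 0.9/0.1 = 9.
Need (13/987) × 18ⁿ ≥ 9, i.e. 18ⁿ ≥ 8883/13.
18² = 324 falls short of 8883/13 but 18³ = 5832 reaches it, so n = 3.

3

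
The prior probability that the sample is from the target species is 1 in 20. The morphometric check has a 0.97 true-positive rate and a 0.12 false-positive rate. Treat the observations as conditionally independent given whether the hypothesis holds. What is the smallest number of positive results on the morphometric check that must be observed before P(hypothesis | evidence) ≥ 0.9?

3

Prior odds = 0.05/0.95 = 1/19.
Likelihood ratio of a positive result = 0.97/0.12 = 97/12.
Target posterior odds = 0.9/0.1 = 9.
Need (1/19) × (97/12)ⁿ ≥ 9, i.e. (97/12)ⁿ ≥ 171.
(97/12)² = 9409/144 falls short of 171 but (97/12)³ = 912673/1728 reaches it, so n = 3.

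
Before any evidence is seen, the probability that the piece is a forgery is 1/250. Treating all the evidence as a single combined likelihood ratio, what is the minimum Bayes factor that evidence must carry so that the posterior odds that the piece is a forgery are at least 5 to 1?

Prior odds = 0.004/0.996 = 1/249.
Target odds = 5.
Required Bayes factor = 5 ÷ (1/249) = 1245.

1245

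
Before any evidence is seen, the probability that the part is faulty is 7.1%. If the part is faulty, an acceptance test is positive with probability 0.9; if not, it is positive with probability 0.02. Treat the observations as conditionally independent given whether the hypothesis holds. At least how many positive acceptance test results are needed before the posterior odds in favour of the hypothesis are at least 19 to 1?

Prior odds = 0.071/0.929 = 71/929.
Likelihood ratio of a positive = 0.9/0.02 = 45.
Target odds = 19.
Require 45ⁿ ≥ 19 ÷ (71/929) = 17651/71.
45¹ = 45 falls short of 17651/71 but 45² = 2025 reaches it, so n = 2.

2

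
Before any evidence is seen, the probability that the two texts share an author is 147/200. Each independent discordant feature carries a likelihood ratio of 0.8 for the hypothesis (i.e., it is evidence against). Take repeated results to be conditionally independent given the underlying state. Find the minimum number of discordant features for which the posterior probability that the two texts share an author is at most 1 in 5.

11

Prior odds = 0.735/0.265 = 147/53.
Likelihood ratio per discordant feature = 0.8.
Target posterior odds = 0.2/0.8 = 0.25.
Require 0.8ⁿ ≤ 0.25 ÷ (147/53) = 53/588.
0.8¹⁰ = 1048576/9765625 is still above 53/588 but 0.8¹¹ = 4194304/48828125 is at or below it, so n = 11.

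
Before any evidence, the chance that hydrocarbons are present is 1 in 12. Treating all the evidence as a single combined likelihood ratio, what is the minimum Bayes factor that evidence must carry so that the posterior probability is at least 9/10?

99

Prior odds = (1/12)/(11/12) = 1/11.
Target odds = 0.9/0.1 = 9.
Required Bayes factor = 9 ÷ (1/11) = 99.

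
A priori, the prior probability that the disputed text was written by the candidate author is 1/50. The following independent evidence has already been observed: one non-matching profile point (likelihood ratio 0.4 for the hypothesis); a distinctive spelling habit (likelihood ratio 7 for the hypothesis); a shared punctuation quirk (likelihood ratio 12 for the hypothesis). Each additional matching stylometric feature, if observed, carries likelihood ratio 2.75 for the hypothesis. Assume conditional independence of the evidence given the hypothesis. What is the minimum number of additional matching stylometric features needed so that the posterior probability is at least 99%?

5

Prior odds = 0.02/0.98 = 1/49.
Combined Bayes factor of the evidence already in hand = 0.4 × 7 × 12 = 33.6.
Odds after that evidence = (1/49) × 33.6 = 24/35.
Target odds = 0.99/0.01 = 99.
Need 2.75ⁿ ≥ 99 ÷ (24/35) = 144.375.
2.75⁴ = 57.19140625 falls short of 144.375 but 2.75⁵ = 161051/1024 reaches it, so n = 5.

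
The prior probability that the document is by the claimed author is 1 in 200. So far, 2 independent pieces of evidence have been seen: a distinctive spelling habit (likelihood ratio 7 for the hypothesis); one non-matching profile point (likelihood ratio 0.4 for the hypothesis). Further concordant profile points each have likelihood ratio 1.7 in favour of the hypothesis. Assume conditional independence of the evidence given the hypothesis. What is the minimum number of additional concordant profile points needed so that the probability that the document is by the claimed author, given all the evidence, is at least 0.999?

22

Prior odds = 0.005/0.995 = 1/199.
Combined Bayes factor of the evidence already in hand = 7 × 0.4 = 2.8.
Odds after that evidence = (1/199) × 2.8 = 14/995.
Target odds = 0.999/0.001 = 999.
Need 1.7ⁿ ≥ 999 ÷ (14/995) = 994005/14.
1.7²¹ ≈69091.9 falls short of 994005/14 but 1.7²² ≈117456 reaches it, so n = 22.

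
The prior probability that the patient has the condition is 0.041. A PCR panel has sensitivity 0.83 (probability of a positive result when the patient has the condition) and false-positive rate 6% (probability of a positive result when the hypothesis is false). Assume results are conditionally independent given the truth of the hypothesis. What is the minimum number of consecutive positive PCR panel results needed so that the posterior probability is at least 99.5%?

4

Prior odds: 0.041 ÷ 0.959 = 41/959.
Likelihood ratio of a positive result = 0.83/0.06 = 83/6.
Target odds: 0.995 ÷ 0.005 = 199.
Need (41/959) × (83/6)ⁿ ≥ 199, i.e. (83/6)ⁿ ≥ 190841/41.
(83/6)³ = 571787/216 falls short of 190841/41 but (83/6)⁴ = 47458321/1296 reaches it, so n = 4.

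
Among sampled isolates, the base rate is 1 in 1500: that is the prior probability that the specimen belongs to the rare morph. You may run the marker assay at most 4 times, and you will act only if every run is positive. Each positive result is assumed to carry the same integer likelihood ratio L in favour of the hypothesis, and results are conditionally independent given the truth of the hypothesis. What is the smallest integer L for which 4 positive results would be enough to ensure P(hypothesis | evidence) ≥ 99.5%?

24

Prior odds = (1/1500)/(1499/1500) = 1/1499.
Target odds = 0.995/0.005 = 199.
Need L⁴ ≥ 199 ÷ (1/1499) = 298301.
23⁴ = 279841 < 298301 ≤ 331776 = 24⁴, so L = 24.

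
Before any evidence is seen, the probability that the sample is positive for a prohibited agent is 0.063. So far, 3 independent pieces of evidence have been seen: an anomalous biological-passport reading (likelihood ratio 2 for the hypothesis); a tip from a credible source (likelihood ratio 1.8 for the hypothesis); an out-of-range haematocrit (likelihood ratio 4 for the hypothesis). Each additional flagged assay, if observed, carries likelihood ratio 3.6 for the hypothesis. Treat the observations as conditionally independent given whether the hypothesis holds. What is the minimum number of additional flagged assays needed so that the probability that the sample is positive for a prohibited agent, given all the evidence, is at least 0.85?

2

Prior odds = 0.063/0.937 = 63/937.
Combined Bayes factor of the evidence already in hand = 2 × 1.8 × 4 = 14.4.
Odds after that evidence = (63/937) × 14.4 = 4536/4685.
Target odds = 0.85/0.15 = 17/3.
Need 3.6ⁿ ≥ 17/3 ÷ (4536/4685) = 79645/13608.
3.6¹ = 3.6 falls short of 79645/13608 but 3.6² = 12.96 reaches it, so n = 2.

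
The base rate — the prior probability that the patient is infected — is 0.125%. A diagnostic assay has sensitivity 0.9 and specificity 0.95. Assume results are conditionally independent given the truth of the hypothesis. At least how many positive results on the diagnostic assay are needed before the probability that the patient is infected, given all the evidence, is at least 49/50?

Prior odds: 0.00125 ÷ 0.99875 = 1/799.
False-positive rate = 1 − 0.95 = 0.05; likelihood ratio of a positive = 0.9/0.05 = 18.
Target posterior odds = 0.98/0.02 = 49.
Need (1/799) × 18ⁿ ≥ 49, i.e. 18ⁿ ≥ 39151.
18³ = 5832 falls short of 39151 but 18⁴ = 104976 reaches it, so n = 4.

4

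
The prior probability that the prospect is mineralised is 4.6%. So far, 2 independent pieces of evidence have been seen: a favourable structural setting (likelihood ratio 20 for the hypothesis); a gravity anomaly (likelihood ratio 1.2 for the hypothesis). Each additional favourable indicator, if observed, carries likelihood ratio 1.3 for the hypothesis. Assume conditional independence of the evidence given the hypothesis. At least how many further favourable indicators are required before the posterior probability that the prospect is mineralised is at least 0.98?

Prior odds = 0.046/0.954 = 23/477.
Combined Bayes factor of the evidence already in hand = 20 × 1.2 = 24.
Odds after that evidence = (23/477) × 24 = 184/159.
Target odds = 0.98/0.02 = 49.
Need 1.3ⁿ ≥ 49 ÷ (184/159) = 7791/184.
1.3¹⁴ ≈39.3738 falls short of 7791/184 but 1.3¹⁵ ≈51.1859 reaches it, so n = 15.

15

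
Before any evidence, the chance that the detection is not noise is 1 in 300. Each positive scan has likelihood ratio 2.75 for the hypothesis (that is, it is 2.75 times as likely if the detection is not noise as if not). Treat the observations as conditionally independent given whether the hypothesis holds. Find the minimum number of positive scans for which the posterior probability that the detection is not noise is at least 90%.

8

Prior odds: (1/300) ÷ (299/300) = 1/299.
Likelihood ratio per positive scan = 2.75.
Target odds: 0.9 ÷ 0.1 = 9.
Need (1/299) × 2.75ⁿ ≥ 9, i.e. 2.75ⁿ ≥ 2691.
2.75⁷ = 19487171/16384 falls short of 2691 but 2.75⁸ = 214358881/65536 reaches it, so n = 8.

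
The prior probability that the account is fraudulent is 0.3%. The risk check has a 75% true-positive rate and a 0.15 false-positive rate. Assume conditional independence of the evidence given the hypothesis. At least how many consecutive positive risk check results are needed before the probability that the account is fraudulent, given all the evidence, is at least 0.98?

Prior odds: 0.003 ÷ 0.997 = 3/997.
Likelihood ratio of a positive result = 0.75/0.15 = 5.
Target odds: 0.98 ÷ 0.02 = 49.
Need (3/997) × 5ⁿ ≥ 49, i.e. 5ⁿ ≥ 48853/3.
5⁶ = 15625 falls short of 48853/3 but 5⁷ = 78125 reaches it, so n = 7.

7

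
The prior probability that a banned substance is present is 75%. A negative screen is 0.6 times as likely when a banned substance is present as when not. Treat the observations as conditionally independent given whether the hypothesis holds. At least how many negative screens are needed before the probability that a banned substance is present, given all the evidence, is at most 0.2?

Prior odds = 0.75/0.25 = 3.
Likelihood ratio per negative screen = 0.6.
Target posterior odds = 0.2/0.8 = 0.25.
Need 3 × 0.6ⁿ ≤ 0.25, i.e. 0.6ⁿ ≤ 1/12.
0.6⁴ = 0.1296 is still above 1/12 but 0.6⁵ = 0.07776 is at or below it, so n = 5.

5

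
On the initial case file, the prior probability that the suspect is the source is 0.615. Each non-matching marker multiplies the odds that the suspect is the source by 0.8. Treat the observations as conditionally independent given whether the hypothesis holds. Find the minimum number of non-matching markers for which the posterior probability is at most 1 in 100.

Prior odds = 0.615/0.385 = 123/77.
Likelihood ratio per non-matching marker = 0.8.
Target odds: 0.01 ÷ 0.99 = 1/99.
Require 0.8ⁿ ≤ 1/99 ÷ (123/77) = 7/1107.
0.8²² ≈0.0073787 is still above 7/1107 but 0.8²³ ≈0.00590296 is at or below it, so n = 23.

23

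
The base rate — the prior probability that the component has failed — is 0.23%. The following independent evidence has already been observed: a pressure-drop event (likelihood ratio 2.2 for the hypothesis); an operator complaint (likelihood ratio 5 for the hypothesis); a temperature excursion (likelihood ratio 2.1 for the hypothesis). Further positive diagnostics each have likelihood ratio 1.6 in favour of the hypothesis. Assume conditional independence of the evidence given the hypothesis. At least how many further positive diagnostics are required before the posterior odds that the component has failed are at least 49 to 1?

15

Prior odds = 0.0023/0.9977 = 23/9977.
Combined Bayes factor of the evidence already in hand = 2.2 × 5 × 2.1 = 23.1.
Odds after that evidence = (23/9977) × 23.1 = 483/9070.
Target odds = 49.
Need 1.6ⁿ ≥ 49 ÷ (483/9070) = 63490/69.
1.6¹⁴ ≈720.576 falls short of 63490/69 but 1.6¹⁵ ≈1152.92 reaches it, so n = 15.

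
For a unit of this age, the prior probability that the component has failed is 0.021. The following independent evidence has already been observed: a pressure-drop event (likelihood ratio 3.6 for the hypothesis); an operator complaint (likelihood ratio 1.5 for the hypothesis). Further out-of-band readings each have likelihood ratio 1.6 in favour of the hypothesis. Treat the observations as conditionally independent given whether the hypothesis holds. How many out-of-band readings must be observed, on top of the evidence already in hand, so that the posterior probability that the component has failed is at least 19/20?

11

Prior odds = 0.021/0.979 = 21/979.
Combined Bayes factor of the evidence already in hand = 3.6 × 1.5 = 5.4.
Odds after that evidence = (21/979) × 5.4 = 567/4895.
Target odds = 0.95/0.05 = 19.
Need 1.6ⁿ ≥ 19 ÷ (567/4895) = 93005/567.
1.6¹⁰ ≈109.951 falls short of 93005/567 but 1.6¹¹ ≈175.922 reaches it, so n = 11.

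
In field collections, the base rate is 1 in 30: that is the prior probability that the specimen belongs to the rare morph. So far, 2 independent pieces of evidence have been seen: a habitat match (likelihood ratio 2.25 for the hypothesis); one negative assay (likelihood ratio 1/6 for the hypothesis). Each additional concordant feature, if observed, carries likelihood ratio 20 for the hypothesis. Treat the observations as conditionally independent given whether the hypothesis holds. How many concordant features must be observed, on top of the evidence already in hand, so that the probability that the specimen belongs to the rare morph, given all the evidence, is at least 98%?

3

Prior odds = (1/30)/(29/30) = 1/29.
Combined Bayes factor of the evidence already in hand = 2.25 × (1/6) = 0.375.
Odds after that evidence = (1/29) × 0.375 = 3/232.
Target odds = 0.98/0.02 = 49.
Need 20ⁿ ≥ 49 ÷ (3/232) = 11368/3.
20² = 400 falls short of 11368/3 but 20³ = 8000 reaches it, so n = 3.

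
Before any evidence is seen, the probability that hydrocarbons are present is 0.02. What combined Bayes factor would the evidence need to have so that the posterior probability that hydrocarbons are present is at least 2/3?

Prior odds = 0.02/0.98 = 1/49.
Target odds = (2/3)/(1/3) = 2.
Required Bayes factor = 2 ÷ (1/49) = 98.

98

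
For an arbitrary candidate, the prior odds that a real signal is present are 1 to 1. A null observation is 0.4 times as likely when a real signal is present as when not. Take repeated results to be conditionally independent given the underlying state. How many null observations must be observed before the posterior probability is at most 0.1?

Prior odds = 1.
Likelihood ratio per null observation = 0.4.
Target odds: 0.1 ÷ 0.9 = 1/9.
Need 1 × 0.4ⁿ ≤ 1/9, i.e. 0.4ⁿ ≤ 1/9.
0.4² = 0.16 is still above 1/9 but 0.4³ = 0.064 is at or below it, so n = 3.

3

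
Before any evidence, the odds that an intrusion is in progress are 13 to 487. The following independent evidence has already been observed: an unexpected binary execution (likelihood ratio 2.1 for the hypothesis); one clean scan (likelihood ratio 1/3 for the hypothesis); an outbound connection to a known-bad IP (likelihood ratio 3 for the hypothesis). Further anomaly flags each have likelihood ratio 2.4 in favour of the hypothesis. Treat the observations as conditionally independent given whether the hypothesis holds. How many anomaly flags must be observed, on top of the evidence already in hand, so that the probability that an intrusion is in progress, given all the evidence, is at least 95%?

7

Prior odds = 13/487.
Combined Bayes factor of the evidence already in hand = 2.1 × (1/3) × 3 = 2.1.
Odds after that evidence = (13/487) × 2.1 = 273/4870.
Target odds = 0.95/0.05 = 19.
Need 2.4ⁿ ≥ 19 ÷ (273/4870) = 92530/273.
2.4⁶ = 2985984/15625 falls short of 92530/273 but 2.4⁷ = 35831808/78125 reaches it, so n = 7.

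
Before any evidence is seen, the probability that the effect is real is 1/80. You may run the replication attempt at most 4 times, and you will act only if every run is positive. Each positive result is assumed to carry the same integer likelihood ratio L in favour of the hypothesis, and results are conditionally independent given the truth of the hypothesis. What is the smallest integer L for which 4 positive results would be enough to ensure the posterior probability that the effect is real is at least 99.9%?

17

Prior odds = 0.0125/0.9875 = 1/79.
Target odds = 0.999/0.001 = 999.
Need L⁴ ≥ 999 ÷ (1/79) = 78921.
16⁴ = 65536 < 78921 ≤ 83521 = 17⁴, so L = 17.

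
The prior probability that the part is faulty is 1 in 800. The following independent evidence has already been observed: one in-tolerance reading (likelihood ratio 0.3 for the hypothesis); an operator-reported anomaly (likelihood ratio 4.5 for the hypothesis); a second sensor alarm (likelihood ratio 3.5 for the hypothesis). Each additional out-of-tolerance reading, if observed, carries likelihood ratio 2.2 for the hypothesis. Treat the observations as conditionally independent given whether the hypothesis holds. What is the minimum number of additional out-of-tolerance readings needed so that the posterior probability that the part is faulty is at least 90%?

Prior odds = 0.00125/0.99875 = 1/799.
Combined Bayes factor of the evidence already in hand = 0.3 × 4.5 × 3.5 = 4.725.
Odds after that evidence = (1/799) × 4.725 = 189/31960.
Target odds = 0.9/0.1 = 9.
Need 2.2ⁿ ≥ 9 ÷ (189/31960) = 31960/21.
2.2⁹ ≈1207.27 falls short of 31960/21 but 2.2¹⁰ ≈2655.99 reaches it, so n = 10.

10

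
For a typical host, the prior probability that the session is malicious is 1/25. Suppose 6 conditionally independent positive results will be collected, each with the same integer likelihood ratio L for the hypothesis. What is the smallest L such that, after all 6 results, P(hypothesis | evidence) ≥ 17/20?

Prior odds = 0.04/0.96 = 1/24.
Target odds = 0.85/0.15 = 17/3.
Need L⁶ ≥ 17/3 ÷ (1/24) = 136.
2⁶ = 64 < 136 ≤ 729 = 3⁶, so L = 3.

3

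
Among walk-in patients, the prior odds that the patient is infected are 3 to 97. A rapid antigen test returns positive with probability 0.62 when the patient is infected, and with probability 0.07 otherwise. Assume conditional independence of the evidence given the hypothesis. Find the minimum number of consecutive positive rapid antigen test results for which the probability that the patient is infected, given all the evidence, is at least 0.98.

4

Prior odds = 3/97.
Likelihood ratio of a positive result = 0.62/0.07 = 62/7.
Target posterior odds = 0.98/0.02 = 49.
Need (3/97) × (62/7)ⁿ ≥ 49, i.e. (62/7)ⁿ ≥ 4753/3.
(62/7)³ = 238328/343 falls short of 4753/3 but (62/7)⁴ = 14776336/2401 reaches it, so n = 4.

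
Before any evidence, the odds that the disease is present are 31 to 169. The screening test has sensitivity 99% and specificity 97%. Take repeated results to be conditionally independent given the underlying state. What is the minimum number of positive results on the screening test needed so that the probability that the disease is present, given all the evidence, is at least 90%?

Prior odds = 31/169.
False-positive rate = 1 − 0.97 = 0.03; likelihood ratio of a positive = 0.99/0.03 = 33.
Target odds: 0.9 ÷ 0.1 = 9.
Require 33ⁿ ≥ 9 ÷ (31/169) = 1521/31.
33¹ = 33 falls short of 1521/31 but 33² = 1089 reaches it, so n = 2.

2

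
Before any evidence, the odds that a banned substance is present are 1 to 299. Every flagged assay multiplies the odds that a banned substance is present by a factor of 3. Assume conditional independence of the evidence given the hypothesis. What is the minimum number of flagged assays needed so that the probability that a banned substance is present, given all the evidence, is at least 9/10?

Prior odds = 1/299.
Likelihood ratio per flagged assay = 3.
Target posterior odds = 0.9/0.1 = 9.
Need (1/299) × 3ⁿ ≥ 9, i.e. 3ⁿ ≥ 2691.
3⁷ = 2187 falls short of 2691 but 3⁸ = 6561 reaches it, so n = 8.

8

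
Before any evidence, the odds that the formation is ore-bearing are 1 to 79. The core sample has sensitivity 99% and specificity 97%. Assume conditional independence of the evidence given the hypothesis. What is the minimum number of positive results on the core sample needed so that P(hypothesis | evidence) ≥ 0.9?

Prior odds = 1/79.
False-positive rate = 1 − 0.97 = 0.03; likelihood ratio of a positive = 0.99/0.03 = 33.
Target posterior odds = 0.9/0.1 = 9.
Require 33ⁿ ≥ 9 ÷ (1/79) = 711.
33¹ = 33 falls short of 711 but 33² = 1089 reaches it, so n = 2.

2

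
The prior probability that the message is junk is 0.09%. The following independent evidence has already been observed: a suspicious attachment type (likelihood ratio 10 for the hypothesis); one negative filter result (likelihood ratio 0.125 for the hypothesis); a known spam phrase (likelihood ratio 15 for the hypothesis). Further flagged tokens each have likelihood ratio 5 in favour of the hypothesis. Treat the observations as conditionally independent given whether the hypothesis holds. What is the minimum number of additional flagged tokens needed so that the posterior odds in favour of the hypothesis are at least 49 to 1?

Prior odds = 0.0009/0.9991 = 9/9991.
Combined Bayes factor of the evidence already in hand = 10 × 0.125 × 15 = 18.75.
Odds after that evidence = (9/9991) × 18.75 = 675/39964.
Target odds = 49.
Need 5ⁿ ≥ 49 ÷ (675/39964) = 1958236/675.
5⁴ = 625 falls short of 1958236/675 but 5⁵ = 3125 reaches it, so n = 5.

5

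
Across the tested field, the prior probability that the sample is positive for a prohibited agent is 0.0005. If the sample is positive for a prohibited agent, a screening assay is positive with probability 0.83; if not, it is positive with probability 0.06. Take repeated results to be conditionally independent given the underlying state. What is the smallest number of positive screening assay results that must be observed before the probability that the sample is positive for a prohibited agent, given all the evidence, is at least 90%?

4

Prior odds: 0.0005 ÷ 0.9995 = 1/1999.
Likelihood ratio of a positive = 0.83/0.06 = 83/6.
Target odds: 0.9 ÷ 0.1 = 9.
Require (83/6)ⁿ ≥ 9 ÷ (1/1999) = 17991.
(83/6)³ = 571787/216 falls short of 17991 but (83/6)⁴ = 47458321/1296 reaches it, so n = 4.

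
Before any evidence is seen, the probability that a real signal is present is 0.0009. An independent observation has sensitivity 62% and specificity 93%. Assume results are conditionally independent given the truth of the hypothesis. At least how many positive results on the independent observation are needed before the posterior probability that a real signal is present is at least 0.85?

5

Prior odds: 0.0009 ÷ 0.9991 = 9/9991.
False-positive rate = 1 − 0.93 = 0.07; likelihood ratio of a positive = 0.62/0.07 = 62/7.
Target posterior odds = 0.85/0.15 = 17/3.
Require (62/7)ⁿ ≥ 17/3 ÷ (9/9991) = 169847/27.
(62/7)⁴ = 14776336/2401 falls short of 169847/27 but (62/7)⁵ = 916132832/16807 reaches it, so n = 5.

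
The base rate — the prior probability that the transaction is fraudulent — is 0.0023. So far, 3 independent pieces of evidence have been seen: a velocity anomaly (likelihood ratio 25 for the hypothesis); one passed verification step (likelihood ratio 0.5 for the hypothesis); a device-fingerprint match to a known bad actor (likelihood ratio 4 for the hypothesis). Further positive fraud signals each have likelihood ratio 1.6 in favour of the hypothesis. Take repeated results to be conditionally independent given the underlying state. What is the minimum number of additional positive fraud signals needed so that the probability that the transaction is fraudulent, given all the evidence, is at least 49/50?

13

Prior odds = 0.0023/0.9977 = 23/9977.
Combined Bayes factor of the evidence already in hand = 25 × 0.5 × 4 = 50.
Odds after that evidence = (23/9977) × 50 = 1150/9977.
Target odds = 0.98/0.02 = 49.
Need 1.6ⁿ ≥ 49 ÷ (1150/9977) = 488873/1150.
1.6¹² ≈281.475 falls short of 488873/1150 but 1.6¹³ ≈450.36 reaches it, so n = 13.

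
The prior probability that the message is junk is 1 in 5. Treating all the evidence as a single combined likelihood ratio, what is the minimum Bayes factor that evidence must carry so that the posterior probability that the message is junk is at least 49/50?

196

Prior odds = 0.2/0.8 = 0.25.
Target odds = 0.98/0.02 = 49.
Required Bayes factor = 49 ÷ 0.25 = 196.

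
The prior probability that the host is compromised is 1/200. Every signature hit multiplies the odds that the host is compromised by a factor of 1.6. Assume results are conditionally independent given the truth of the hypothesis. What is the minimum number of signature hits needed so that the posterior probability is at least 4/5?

Prior odds: 0.005 ÷ 0.995 = 1/199.
Likelihood ratio per signature hit = 1.6.
Target odds: 0.8 ÷ 0.2 = 4.
Need (1/199) × 1.6ⁿ ≥ 4, i.e. 1.6ⁿ ≥ 796.
1.6¹⁴ ≈720.576 falls short of 796 but 1.6¹⁵ ≈1152.92 reaches it, so n = 15.

15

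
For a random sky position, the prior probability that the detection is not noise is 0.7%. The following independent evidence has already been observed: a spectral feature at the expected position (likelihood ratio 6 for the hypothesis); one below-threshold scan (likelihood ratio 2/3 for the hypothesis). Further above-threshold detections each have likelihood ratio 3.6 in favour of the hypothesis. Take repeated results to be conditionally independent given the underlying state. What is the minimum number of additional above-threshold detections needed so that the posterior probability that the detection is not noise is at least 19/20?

Prior odds = 0.007/0.993 = 7/993.
Combined Bayes factor of the evidence already in hand = 6 × (2/3) = 4.
Odds after that evidence = (7/993) × 4 = 28/993.
Target odds = 0.95/0.05 = 19.
Need 3.6ⁿ ≥ 19 ÷ (28/993) = 18867/28.
3.6⁵ = 604.66176 falls short of 18867/28 but 3.6⁶ = 34012224/15625 reaches it, so n = 6.

6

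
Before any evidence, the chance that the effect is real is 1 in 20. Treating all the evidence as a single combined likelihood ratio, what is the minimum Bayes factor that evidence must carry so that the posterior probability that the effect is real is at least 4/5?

Prior odds = 0.05/0.95 = 1/19.
Target odds = 0.8/0.2 = 4.
Required Bayes factor = 4 ÷ (1/19) = 76.

76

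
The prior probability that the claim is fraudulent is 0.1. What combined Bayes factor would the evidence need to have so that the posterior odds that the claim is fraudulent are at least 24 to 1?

Prior odds = 0.1/0.9 = 1/9.
Target odds = 24.
Required Bayes factor = 24 ÷ (1/9) = 216.

216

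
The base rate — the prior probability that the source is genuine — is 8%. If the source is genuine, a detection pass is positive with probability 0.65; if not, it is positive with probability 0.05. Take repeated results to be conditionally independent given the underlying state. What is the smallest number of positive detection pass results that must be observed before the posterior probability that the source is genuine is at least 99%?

Prior odds = 0.08/0.92 = 2/23.
Likelihood ratio of a positive = 0.65/0.05 = 13.
Target odds: 0.99 ÷ 0.01 = 99.
Need (2/23) × 13ⁿ ≥ 99, i.e. 13ⁿ ≥ 1138.5.
13² = 169 falls short of 1138.5 but 13³ = 2197 reaches it, so n = 3.

3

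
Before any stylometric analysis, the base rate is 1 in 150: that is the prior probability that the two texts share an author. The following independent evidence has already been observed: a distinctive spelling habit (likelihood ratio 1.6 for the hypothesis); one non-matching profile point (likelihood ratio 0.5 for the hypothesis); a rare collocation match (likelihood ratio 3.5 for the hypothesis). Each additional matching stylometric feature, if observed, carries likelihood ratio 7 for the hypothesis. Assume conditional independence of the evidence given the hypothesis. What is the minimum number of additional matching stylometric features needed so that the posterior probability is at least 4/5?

3

Prior odds = (1/150)/(149/150) = 1/149.
Combined Bayes factor of the evidence already in hand = 1.6 × 0.5 × 3.5 = 2.8.
Odds after that evidence = (1/149) × 2.8 = 14/745.
Target odds = 0.8/0.2 = 4.
Need 7ⁿ ≥ 4 ÷ (14/745) = 1490/7.
7² = 49 falls short of 1490/7 but 7³ = 343 reaches it, so n = 3.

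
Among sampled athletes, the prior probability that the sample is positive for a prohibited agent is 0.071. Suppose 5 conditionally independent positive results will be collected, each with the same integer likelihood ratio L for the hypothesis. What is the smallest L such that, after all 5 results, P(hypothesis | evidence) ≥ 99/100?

5

Prior odds = 0.071/0.929 = 71/929.
Target odds = 0.99/0.01 = 99.
Need L⁵ ≥ 99 ÷ (71/929) = 91971/71.
4⁵ = 1024 < 91971/71 ≤ 3125 = 5⁵, so L = 5.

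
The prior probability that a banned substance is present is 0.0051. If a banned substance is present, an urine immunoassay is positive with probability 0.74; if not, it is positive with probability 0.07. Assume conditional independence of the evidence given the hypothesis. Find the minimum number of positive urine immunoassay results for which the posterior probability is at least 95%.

4

Prior odds = 0.0051/0.9949 = 51/9949.
Likelihood ratio of a positive = 0.74/0.07 = 74/7.
Target posterior odds = 0.95/0.05 = 19.
Need (51/9949) × (74/7)ⁿ ≥ 19, i.e. (74/7)ⁿ ≥ 189031/51.
(74/7)³ = 405224/343 falls short of 189031/51 but (74/7)⁴ = 29986576/2401 reaches it, so n = 4.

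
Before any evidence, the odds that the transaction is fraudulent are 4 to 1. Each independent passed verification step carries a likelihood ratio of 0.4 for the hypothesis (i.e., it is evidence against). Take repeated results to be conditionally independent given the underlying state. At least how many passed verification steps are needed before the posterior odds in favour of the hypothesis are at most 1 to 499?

9

Prior odds = 4.
Likelihood ratio per passed verification step = 0.4.
Target odds = 1/499.
Need 4 × 0.4ⁿ ≤ 1/499, i.e. 0.4ⁿ ≤ 1/1996.
0.4⁸ = 256/390625 is still above 1/1996 but 0.4⁹ = 512/1953125 is at or below it, so n = 9.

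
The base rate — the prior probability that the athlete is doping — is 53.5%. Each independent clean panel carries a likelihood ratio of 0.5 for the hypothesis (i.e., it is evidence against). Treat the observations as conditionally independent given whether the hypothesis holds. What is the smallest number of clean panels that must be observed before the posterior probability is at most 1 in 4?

Prior odds: 0.535 ÷ 0.465 = 107/93.
Likelihood ratio per clean panel = 0.5.
Target posterior odds = 0.25/0.75 = 1/3.
Need (107/93) × 0.5ⁿ ≤ 1/3, i.e. 0.5ⁿ ≤ 31/107.
0.5¹ = 0.5 is still above 31/107 but 0.5² = 0.25 is at or below it, so n = 2.

2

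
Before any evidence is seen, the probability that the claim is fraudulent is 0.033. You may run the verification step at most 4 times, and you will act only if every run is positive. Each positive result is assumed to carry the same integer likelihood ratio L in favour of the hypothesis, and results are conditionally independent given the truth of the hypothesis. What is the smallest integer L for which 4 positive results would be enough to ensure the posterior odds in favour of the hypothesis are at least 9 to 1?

Prior odds = 0.033/0.967 = 33/967.
Target odds = 9.
Need L⁴ ≥ 9 ÷ (33/967) = 2901/11.
4⁴ = 256 < 2901/11 ≤ 625 = 5⁴, so L = 5.

5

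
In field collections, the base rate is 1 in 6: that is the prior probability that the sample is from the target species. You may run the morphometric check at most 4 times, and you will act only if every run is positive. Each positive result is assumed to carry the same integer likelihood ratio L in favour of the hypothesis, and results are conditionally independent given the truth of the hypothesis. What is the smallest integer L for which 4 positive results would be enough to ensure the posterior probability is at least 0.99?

Prior odds = (1/6)/(5/6) = 0.2.
Target odds = 0.99/0.01 = 99.
Need L⁴ ≥ 99 ÷ 0.2 = 495.
4⁴ = 256 < 495 ≤ 625 = 5⁴, so L = 5.

5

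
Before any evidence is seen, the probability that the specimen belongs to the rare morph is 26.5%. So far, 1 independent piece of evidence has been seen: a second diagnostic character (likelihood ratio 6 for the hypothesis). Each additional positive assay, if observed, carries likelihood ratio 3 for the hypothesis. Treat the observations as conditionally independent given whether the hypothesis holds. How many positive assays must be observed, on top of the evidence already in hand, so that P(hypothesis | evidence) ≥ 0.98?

Prior odds = 0.265/0.735 = 53/147.
Bayes factor of the evidence already in hand = 6.
Odds after that evidence = (53/147) × 6 = 106/49.
Target odds = 0.98/0.02 = 49.
Need 3ⁿ ≥ 49 ÷ (106/49) = 2401/106.
3² = 9 falls short of 2401/106 but 3³ = 27 reaches it, so n = 3.

3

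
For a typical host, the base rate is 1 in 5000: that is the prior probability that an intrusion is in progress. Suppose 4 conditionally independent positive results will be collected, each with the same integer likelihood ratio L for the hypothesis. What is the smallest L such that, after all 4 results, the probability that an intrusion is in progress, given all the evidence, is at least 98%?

23

Prior odds = 0.0002/0.9998 = 1/4999.
Target odds = 0.98/0.02 = 49.
Need L⁴ ≥ 49 ÷ (1/4999) = 244951.
22⁴ = 234256 < 244951 ≤ 279841 = 23⁴, so L = 23.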